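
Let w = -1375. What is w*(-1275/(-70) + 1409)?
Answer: -27473875/14 ≈ -1.9624e+6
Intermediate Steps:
w*(-1275/(-70) + 1409) = -1375*(-1275/(-70) + 1409) = -1375*(-1275*(-1/70) + 1409) = -1375*(255/14 + 1409) = -1375*19981/14 = -27473875/14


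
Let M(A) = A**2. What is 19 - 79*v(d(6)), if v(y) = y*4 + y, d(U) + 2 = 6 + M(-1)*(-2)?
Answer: -771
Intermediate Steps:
d(U) = 2 (d(U) = -2 + (6 + (-1)**2*(-2)) = -2 + (6 + 1*(-2)) = -2 + (6 - 2) = -2 + 4 = 2)
v(y) = 5*y (v(y) = 4*y + y = 5*y)
19 - 79*v(d(6)) = 19 - 395*2 = 19 - 79*10 = 19 - 790 = -771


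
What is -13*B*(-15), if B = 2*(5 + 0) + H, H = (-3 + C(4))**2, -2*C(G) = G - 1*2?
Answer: 5070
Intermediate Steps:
C(G) = 1 - G/2 (C(G) = -(G - 1*2)/2 = -(G - 2)/2 = -(-2 + G)/2 = 1 - G/2)
H = 16 (H = (-3 + (1 - 1/2*4))**2 = (-3 + (1 - 2))**2 = (-3 - 1)**2 = (-4)**2 = 16)
B = 26 (B = 2*(5 + 0) + 16 = 2*5 + 16 = 10 + 16 = 26)
-13*B*(-15) = -13*26*(-15) = -338*(-15) = 5070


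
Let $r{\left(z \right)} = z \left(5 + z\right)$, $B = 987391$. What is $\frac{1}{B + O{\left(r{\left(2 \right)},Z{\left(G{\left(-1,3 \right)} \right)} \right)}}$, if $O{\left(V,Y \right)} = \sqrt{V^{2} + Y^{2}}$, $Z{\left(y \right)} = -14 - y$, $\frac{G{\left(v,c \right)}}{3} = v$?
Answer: $\frac{987391}{974940986564} - \frac{\sqrt{317}}{974940986564} \approx 1.0128 \cdot 10^{-6}$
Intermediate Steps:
$G{\left(v,c \right)} = 3 v$
$\frac{1}{B + O{\left(r{\left(2 \right)},Z{\left(G{\left(-1,3 \right)} \right)} \right)}} = \frac{1}{987391 + \sqrt{\left(2 \left(5 + 2\right)\right)^{2} + \left(-14 - 3 \left(-1\right)\right)^{2}}} = \frac{1}{987391 + \sqrt{\left(2 \cdot 7\right)^{2} + \left(-14 - -3\right)^{2}}} = \frac{1}{987391 + \sqrt{14^{2} + \left(-14 + 3\right)^{2}}} = \frac{1}{987391 + \sqrt{196 + \left(-11\right)^{2}}} = \frac{1}{987391 + \sqrt{196 + 121}} = \frac{1}{987391 + \sqrt{317}}$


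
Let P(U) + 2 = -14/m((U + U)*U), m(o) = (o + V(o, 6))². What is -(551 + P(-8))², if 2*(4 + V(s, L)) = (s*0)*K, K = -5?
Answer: -17814350697025/59105344 ≈ -3.0140e+5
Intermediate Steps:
V(s, L) = -4 (V(s, L) = -4 + ((s*0)*(-5))/2 = -4 + (0*(-5))/2 = -4 + (½)*0 = -4 + 0 = -4)
m(o) = (-4 + o)² (m(o) = (o - 4)² = (-4 + o)²)
P(U) = -2 - 14/(-4 + 2*U²)² (P(U) = -2 - 14/(-4 + (U + U)*U)² = -2 - 14/(-4 + (2*U)*U)² = -2 - 14/(-4 + 2*U²)²)
-(551 + P(-8))² = -(551 + (-2 - 7/(2*(-2 + (-8)²)²)))² = -(551 + (-2 - 7/(2*(-2 + 64)²)))² = -(551 + (-2 - 7/2/62²))² = -(551 + (-2 - 7/2*1/3844))² = -(551 + (-2 - 7/7688))² = -(551 - 15383/7688)² = -(4220705/7688)² = -1*17814350697025/59105344 = -17814350697025/59105344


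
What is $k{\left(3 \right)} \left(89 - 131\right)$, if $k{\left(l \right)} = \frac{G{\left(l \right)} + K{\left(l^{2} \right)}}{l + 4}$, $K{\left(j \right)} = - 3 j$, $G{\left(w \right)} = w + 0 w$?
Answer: $144$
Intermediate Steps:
$G{\left(w \right)} = w$ ($G{\left(w \right)} = w + 0 = w$)
$k{\left(l \right)} = \frac{l - 3 l^{2}}{4 + l}$ ($k{\left(l \right)} = \frac{l - 3 l^{2}}{l + 4} = \frac{l - 3 l^{2}}{4 + l}$)
$k{\left(3 \right)} \left(89 - 131\right) = \frac{3 \left(1 - 9\right)}{4 + 3} \left(89 - 131\right) = \frac{3 \left(1 - 9\right)}{7} \left(-42\right) = 3 \cdot \frac{1}{7} \left(-8\right) \left(-42\right) = \left(- \frac{24}{7}\right) \left(-42\right) = 144$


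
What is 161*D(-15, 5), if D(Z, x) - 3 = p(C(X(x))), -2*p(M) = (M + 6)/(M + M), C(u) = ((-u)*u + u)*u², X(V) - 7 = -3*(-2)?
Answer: 7781935/17576 ≈ 442.76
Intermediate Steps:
X(V) = 13 (X(V) = 7 - 3*(-2) = 7 + 6 = 13)
C(u) = u²*(u - u²) (C(u) = (-u² + u)*u² = (u - u²)*u² = u²*(u - u²))
p(M) = -(6 + M)/(4*M) (p(M) = -(M + 6)/(2*(M + M)) = -(6 + M)/(2*(2*M)) = -(6 + M)*1/(2*M)/2 = -(6 + M)/(4*M))
D(Z, x) = 48335/17576 (D(Z, x) = 3 + (-6 - 13³*(1 - 1*13))/(4*((13³*(1 - 1*13)))) = 3 + (-6 - 2197*(1 - 13))/(4*((2197*(1 - 13)))) = 3 + (-6 - 2197*(-12))/(4*((2197*(-12)))) = 3 + (¼)*(-6 - 1*(-26364))/(-26364) = 3 + (¼)*(-1/26364)*(-6 + 26364) = 3 + (¼)*(-1/26364)*26358 = 3 - 4393/17576 = 48335/17576)
161*D(-15, 5) = 161*(48335/17576) = 7781935/17576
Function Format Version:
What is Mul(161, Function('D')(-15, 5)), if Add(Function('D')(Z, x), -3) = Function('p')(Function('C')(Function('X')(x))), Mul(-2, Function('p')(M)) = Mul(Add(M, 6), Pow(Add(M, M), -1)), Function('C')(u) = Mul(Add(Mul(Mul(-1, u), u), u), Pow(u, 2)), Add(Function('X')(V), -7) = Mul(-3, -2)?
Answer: Rational(7781935, 17576) ≈ 442.76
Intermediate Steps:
Function('X')(V) = 13 (Function('X')(V) = Add(7, Mul(-3, -2)) = Add(7, 6) = 13)
Function('C')(u) = Mul(Pow(u, 2), Add(u, Mul(-1, Pow(u, 2)))) (Function('C')(u) = Mul(Add(Mul(-1, Pow(u, 2)), u), Pow(u, 2)) = Mul(Add(u, Mul(-1, Pow(u, 2))), Pow(u, 2)) = Mul(Pow(u, 2), Add(u, Mul(-1, Pow(u, 2)))))
Function('p')(M) = Mul(Rational(-1, 4), Pow(M, -1), Add(6, M)) (Function('p')(M) = Mul(Rational(-1, 2), Mul(Add(M, 6), Pow(Add(M, M), -1))) = Mul(Rational(-1, 2), Mul(Add(6, M), Pow(Mul(2, M), -1))) = Mul(Rational(-1, 2), Mul(Add(6, M), Mul(Rational(1, 2), Pow(M, -1)))) = Mul(Rational(-1, 2), Mul(Rational(1, 2), Pow(M, -1), Add(6, M))) = Mul(Rational(-1, 4), Pow(M, -1), Add(6, M)))
Function('D')(Z, x) = Rational(48335, 17576) (Function('D')(Z, x) = Add(3, Mul(Rational(1, 4), Pow(Mul(Pow(13, 3), Add(1, Mul(-1, 13))), -1), Add(-6, Mul(-1, Mul(Pow(13, 3), Add(1, Mul(-1, 13))))))) = Add(3, Mul(Rational(1, 4), Pow(Mul(2197, Add(1, -13)), -1), Add(-6, Mul(-1, Mul(2197, Add(1, -13)))))) = Add(3, Mul(Rational(1, 4), Pow(Mul(2197, -12), -1), Add(-6, Mul(-1, Mul(2197, -12))))) = Add(3, Mul(Rational(1, 4), Pow(-26364, -1), Add(-6, Mul(-1, -26364)))) = Add(3, Mul(Rational(1, 4), Rational(-1, 26364), Add(-6, 26364))) = Add(3, Mul(Rational(1, 4), Rational(-1, 26364), 26358)) = Add(3, Rational(-4393, 17576)) = Rational(48335, 17576))
Mul(161, Function('D')(-15, 5)) = Mul(161, Rational(48335, 17576)) = Rational(7781935, 17576)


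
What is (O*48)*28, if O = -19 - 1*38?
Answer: -76608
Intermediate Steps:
O = -57 (O = -19 - 38 = -57)
(O*48)*28 = -57*48*28 = -2736*28 = -76608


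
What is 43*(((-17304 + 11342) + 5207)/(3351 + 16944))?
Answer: -6493/4059 ≈ -1.5997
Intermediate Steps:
43*(((-17304 + 11342) + 5207)/(3351 + 16944)) = 43*((-5962 + 5207)/20295) = 43*(-755*1/20295) = 43*(-151/4059) = -6493/4059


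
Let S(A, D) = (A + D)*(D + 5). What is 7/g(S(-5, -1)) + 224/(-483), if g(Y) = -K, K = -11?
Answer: 131/759 ≈ 0.17260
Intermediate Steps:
S(A, D) = (5 + D)*(A + D) (S(A, D) = (A + D)*(5 + D) = (5 + D)*(A + D))
g(Y) = 11 (g(Y) = -1*(-11) = 11)
7/g(S(-5, -1)) + 224/(-483) = 7/11 + 224/(-483) = 7*(1/11) + 224*(-1/483) = 7/11 - 32/69 = 131/759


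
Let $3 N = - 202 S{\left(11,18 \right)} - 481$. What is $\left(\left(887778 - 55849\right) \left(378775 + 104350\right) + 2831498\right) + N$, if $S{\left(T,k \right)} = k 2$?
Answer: $\frac{1205785581116}{3} \approx 4.0193 \cdot 10^{11}$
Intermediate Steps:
$S{\left(T,k \right)} = 2 k$
$N = - \frac{7753}{3}$ ($N = \frac{- 202 \cdot 2 \cdot 18 - 481}{3} = \frac{\left(-202\right) 36 - 481}{3} = \frac{-7272 - 481}{3} = \frac{1}{3} \left(-7753\right) = - \frac{7753}{3} \approx -2584.3$)
$\left(\left(887778 - 55849\right) \left(378775 + 104350\right) + 2831498\right) + N = \left(\left(887778 - 55849\right) \left(378775 + 104350\right) + 2831498\right) - \frac{7753}{3} = \left(831929 \cdot 483125 + 2831498\right) - \frac{7753}{3} = \left(401925698125 + 2831498\right) - \frac{7753}{3} = 401928529623 - \frac{7753}{3} = \frac{1205785581116}{3}$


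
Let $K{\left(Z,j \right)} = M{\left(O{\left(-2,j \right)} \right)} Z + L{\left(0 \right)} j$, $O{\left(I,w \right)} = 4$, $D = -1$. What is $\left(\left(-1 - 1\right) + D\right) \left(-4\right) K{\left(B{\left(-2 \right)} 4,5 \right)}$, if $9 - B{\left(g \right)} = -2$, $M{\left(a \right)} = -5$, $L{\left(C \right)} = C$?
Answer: $-2640$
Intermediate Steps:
$B{\left(g \right)} = 11$ ($B{\left(g \right)} = 9 - -2 = 9 + 2 = 11$)
$K{\left(Z,j \right)} = - 5 Z$ ($K{\left(Z,j \right)} = - 5 Z + 0 j = - 5 Z + 0 = - 5 Z$)
$\left(\left(-1 - 1\right) + D\right) \left(-4\right) K{\left(B{\left(-2 \right)} 4,5 \right)} = \left(\left(-1 - 1\right) - 1\right) \left(-4\right) \left(- 5 \cdot 11 \cdot 4\right) = \left(-2 - 1\right) \left(-4\right) \left(\left(-5\right) 44\right) = \left(-3\right) \left(-4\right) \left(-220\right) = 12 \left(-220\right) = -2640$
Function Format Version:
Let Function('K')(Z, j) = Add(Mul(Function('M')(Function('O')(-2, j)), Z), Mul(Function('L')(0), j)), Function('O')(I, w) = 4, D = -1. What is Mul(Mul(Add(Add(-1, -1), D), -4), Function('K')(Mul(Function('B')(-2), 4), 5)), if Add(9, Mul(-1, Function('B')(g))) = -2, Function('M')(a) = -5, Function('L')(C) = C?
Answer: -2640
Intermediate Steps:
Function('B')(g) = 11 (Function('B')(g) = Add(9, Mul(-1, -2)) = Add(9, 2) = 11)
Function('K')(Z, j) = Mul(-5, Z) (Function('K')(Z, j) = Add(Mul(-5, Z), Mul(0, j)) = Add(Mul(-5, Z), 0) = Mul(-5, Z))
Mul(Mul(Add(Add(-1, -1), D), -4), Function('K')(Mul(Function('B')(-2), 4), 5)) = Mul(Mul(Add(Add(-1, -1), -1), -4), Mul(-5, Mul(11, 4))) = Mul(Mul(Add(-2, -1), -4), Mul(-5, 44)) = Mul(Mul(-3, -4), -220) = Mul(12, -220) = -2640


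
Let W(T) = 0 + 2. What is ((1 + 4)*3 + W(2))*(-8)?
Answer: -136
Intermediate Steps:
W(T) = 2
((1 + 4)*3 + W(2))*(-8) = ((1 + 4)*3 + 2)*(-8) = (5*3 + 2)*(-8) = (15 + 2)*(-8) = 17*(-8) = -136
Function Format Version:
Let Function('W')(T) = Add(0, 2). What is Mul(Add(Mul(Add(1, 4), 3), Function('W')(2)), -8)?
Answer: -136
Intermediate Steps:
Function('W')(T) = 2
Mul(Add(Mul(Add(1, 4), 3), Function('W')(2)), -8) = Mul(Add(Mul(Add(1, 4), 3), 2), -8) = Mul(Add(Mul(5, 3), 2), -8) = Mul(Add(15, 2), -8) = Mul(17, -8) = -136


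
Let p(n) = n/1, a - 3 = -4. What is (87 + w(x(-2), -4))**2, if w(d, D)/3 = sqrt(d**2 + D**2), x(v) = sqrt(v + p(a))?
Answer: 7686 + 522*sqrt(13) ≈ 9568.1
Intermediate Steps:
a = -1 (a = 3 - 4 = -1)
p(n) = n (p(n) = n*1 = n)
x(v) = sqrt(-1 + v) (x(v) = sqrt(v - 1) = sqrt(-1 + v))
w(d, D) = 3*sqrt(D**2 + d**2) (w(d, D) = 3*sqrt(d**2 + D**2) = 3*sqrt(D**2 + d**2))
(87 + w(x(-2), -4))**2 = (87 + 3*sqrt((-4)**2 + (sqrt(-1 - 2))**2))**2 = (87 + 3*sqrt(16 + (sqrt(-3))**2))**2 = (87 + 3*sqrt(16 + (I*sqrt(3))**2))**2 = (87 + 3*sqrt(16 - 3))**2 = (87 + 3*sqrt(13))**2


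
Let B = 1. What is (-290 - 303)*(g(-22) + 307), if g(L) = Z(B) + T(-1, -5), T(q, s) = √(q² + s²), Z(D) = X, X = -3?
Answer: -180272 - 593*√26 ≈ -1.8330e+5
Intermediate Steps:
Z(D) = -3
g(L) = -3 + √26 (g(L) = -3 + √((-1)² + (-5)²) = -3 + √(1 + 25) = -3 + √26)
(-290 - 303)*(g(-22) + 307) = (-290 - 303)*((-3 + √26) + 307) = -593*(304 + √26) = -180272 - 593*√26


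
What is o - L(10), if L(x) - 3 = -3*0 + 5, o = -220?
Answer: -228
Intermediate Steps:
L(x) = 8 (L(x) = 3 + (-3*0 + 5) = 3 + (0 + 5) = 3 + 5 = 8)
o - L(10) = -220 - 1*8 = -220 - 8 = -228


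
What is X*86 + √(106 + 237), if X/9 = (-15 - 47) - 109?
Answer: -132354 + 7*√7 ≈ -1.3234e+5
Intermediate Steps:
X = -1539 (X = 9*((-15 - 47) - 109) = 9*(-62 - 109) = 9*(-171) = -1539)
X*86 + √(106 + 237) = -1539*86 + √(106 + 237) = -132354 + √343 = -132354 + 7*√7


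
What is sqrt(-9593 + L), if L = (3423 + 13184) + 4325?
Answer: sqrt(11339) ≈ 106.48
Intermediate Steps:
L = 20932 (L = 16607 + 4325 = 20932)
sqrt(-9593 + L) = sqrt(-9593 + 20932) = sqrt(11339)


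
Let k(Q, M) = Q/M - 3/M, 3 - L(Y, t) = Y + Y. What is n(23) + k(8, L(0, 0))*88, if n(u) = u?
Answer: 509/3 ≈ 169.67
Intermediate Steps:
L(Y, t) = 3 - 2*Y (L(Y, t) = 3 - (Y + Y) = 3 - 2*Y)
k(Q, M) = -3/M + Q/M
n(23) + k(8, L(0, 0))*88 = 23 + ((-3 + 8)/(3 - 2*0))*88 = 23 + (5/(3 + 0))*88 = 23 + (5/3)*88 = 23 + 440/3 = 509/3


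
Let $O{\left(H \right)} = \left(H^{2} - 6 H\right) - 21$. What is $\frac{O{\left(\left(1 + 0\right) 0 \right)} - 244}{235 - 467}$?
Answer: $\frac{265}{232} \approx 1.1422$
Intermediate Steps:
$O{\left(H \right)} = -21 + H^{2} - 6 H$
$\frac{O{\left(\left(1 + 0\right) 0 \right)} - 244}{235 - 467} = \frac{\left(-21 + \left(\left(1 + 0\right) 0\right)^{2} - 6 \left(1 + 0\right) 0\right) - 244}{235 - 467} = \frac{\left(-21 + \left(1 \cdot 0\right)^{2} - 6 \cdot 1 \cdot 0\right) - 244}{-232} = \left(\left(-21 + 0^{2} - 0\right) - 244\right) \left(- \frac{1}{232}\right) = \left(\left(-21 + 0 + 0\right) - 244\right) \left(- \frac{1}{232}\right) = \left(-21 - 244\right) \left(- \frac{1}{232}\right) = \left(-265\right) \left(- \frac{1}{232}\right) = \frac{265}{232}$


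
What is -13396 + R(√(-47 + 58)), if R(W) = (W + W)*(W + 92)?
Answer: -13374 + 184*√11 ≈ -12764.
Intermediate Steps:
R(W) = 2*W*(92 + W) (R(W) = (2*W)*(92 + W) = 2*W*(92 + W))
-13396 + R(√(-47 + 58)) = -13396 + 2*√(-47 + 58)*(92 + √(-47 + 58)) = -13396 + 2*√11*(92 + √11)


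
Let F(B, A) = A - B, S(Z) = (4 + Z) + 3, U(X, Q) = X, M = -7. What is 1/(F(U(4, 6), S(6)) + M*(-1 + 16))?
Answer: -1/96 ≈ -0.010417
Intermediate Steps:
S(Z) = 7 + Z
1/(F(U(4, 6), S(6)) + M*(-1 + 16)) = 1/(((7 + 6) - 1*4) - 7*(-1 + 16)) = 1/((13 - 4) - 7*15) = 1/(9 - 105) = 1/(-96) = -1/96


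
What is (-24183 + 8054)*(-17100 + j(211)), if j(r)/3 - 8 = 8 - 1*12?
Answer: 275612352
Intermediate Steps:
j(r) = 12 (j(r) = 24 + 3*(8 - 1*12) = 24 + 3*(8 - 12) = 24 + 3*(-4) = 24 - 12 = 12)
(-24183 + 8054)*(-17100 + j(211)) = (-24183 + 8054)*(-17100 + 12) = -16129*(-17088) = 275612352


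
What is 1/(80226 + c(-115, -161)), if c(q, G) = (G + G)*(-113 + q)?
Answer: 1/153642 ≈ 6.5086e-6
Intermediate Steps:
c(q, G) = 2*G*(-113 + q) (c(q, G) = (2*G)*(-113 + q) = 2*G*(-113 + q))
1/(80226 + c(-115, -161)) = 1/(80226 + 2*(-161)*(-113 - 115)) = 1/(80226 + 2*(-161)*(-228)) = 1/(80226 + 73416) = 1/153642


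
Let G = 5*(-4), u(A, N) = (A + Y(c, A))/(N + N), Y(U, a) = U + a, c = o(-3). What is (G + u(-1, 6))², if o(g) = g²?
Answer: 54289/144 ≈ 377.01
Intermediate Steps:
c = 9 (c = (-3)² = 9)
u(A, N) = (9 + 2*A)/(2*N) (u(A, N) = (A + (9 + A))/(N + N) = (9 + 2*A)/((2*N)) = (9 + 2*A)*(1/(2*N)) = (9 + 2*A)/(2*N))
G = -20
(G + u(-1, 6))² = (-20 + (9/2 - 1)/6)² = (-20 + (⅙)*(7/2))² = (-20 + 7/12)² = (-233/12)² = 54289/144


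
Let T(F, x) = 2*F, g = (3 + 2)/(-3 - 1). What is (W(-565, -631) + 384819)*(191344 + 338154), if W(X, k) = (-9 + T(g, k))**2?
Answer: 407661833945/2 ≈ 2.0383e+11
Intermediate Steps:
g = -5/4 (g = 5/(-4) = 5*(-1/4) = -5/4 ≈ -1.2500)
W(X, k) = 529/4 (W(X, k) = (-9 + 2*(-5/4))**2 = (-9 - 5/2)**2 = (-23/2)**2 = 529/4)
(W(-565, -631) + 384819)*(191344 + 338154) = (529/4 + 384819)*(191344 + 338154) = (1539805/4)*529498 = 407661833945/2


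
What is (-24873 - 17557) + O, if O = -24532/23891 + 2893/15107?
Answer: -15314193817171/360921337 ≈ -42431.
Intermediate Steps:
O = -301488261/360921337 (O = -24532*1/23891 + 2893*(1/15107) = -24532/23891 + 2893/15107 = -301488261/360921337 ≈ -0.83533)
(-24873 - 17557) + O = (-24873 - 17557) - 301488261/360921337 = -42430 - 301488261/360921337 = -15314193817171/360921337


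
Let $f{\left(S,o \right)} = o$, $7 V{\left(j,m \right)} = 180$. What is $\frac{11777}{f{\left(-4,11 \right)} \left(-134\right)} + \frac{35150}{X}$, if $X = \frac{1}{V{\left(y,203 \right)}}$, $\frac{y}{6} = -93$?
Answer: $\frac{9325915561}{10318} \approx 9.0385 \cdot 10^{5}$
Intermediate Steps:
$y = -558$ ($y = 6 \left(-93\right) = -558$)
$V{\left(j,m \right)} = \frac{180}{7}$ ($V{\left(j,m \right)} = \frac{1}{7} \cdot 180 = \frac{180}{7}$)
$X = \frac{7}{180}$ ($X = \frac{1}{\frac{180}{7}} = \frac{7}{180} \approx 0.038889$)
$\frac{11777}{f{\left(-4,11 \right)} \left(-134\right)} + \frac{35150}{X} = \frac{11777}{11 \left(-134\right)} + \frac{35150}{\frac{7}{180}} = \frac{11777}{-1474} + 35150 \cdot \frac{180}{7} = 11777 \left(- \frac{1}{1474}\right) + \frac{6327000}{7} = - \frac{11777}{1474} + \frac{6327000}{7} = \frac{9325915561}{10318}$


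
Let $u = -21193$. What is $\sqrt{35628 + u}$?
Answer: $\sqrt{14435} \approx 120.15$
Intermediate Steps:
$\sqrt{35628 + u} = \sqrt{35628 - 21193} = \sqrt{14435}$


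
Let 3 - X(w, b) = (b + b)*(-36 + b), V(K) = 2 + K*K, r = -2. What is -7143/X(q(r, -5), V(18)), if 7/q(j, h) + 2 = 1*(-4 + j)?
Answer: 7143/189077 ≈ 0.037778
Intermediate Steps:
V(K) = 2 + K²
q(j, h) = 7/(-6 + j) (q(j, h) = 7/(-2 + 1*(-4 + j)) = 7/(-2 + (-4 + j)) = 7/(-6 + j))
X(w, b) = 3 - 2*b*(-36 + b) (X(w, b) = 3 - (b + b)*(-36 + b) = 3 - 2*b*(-36 + b))
-7143/X(q(r, -5), V(18)) = -7143/(3 - 2*(2 + 18²)² + 72*(2 + 18²)) = -7143/(3 - 2*(2 + 324)² + 72*(2 + 324)) = -7143/(3 - 2*326² + 72*326) = -7143/(3 - 2*106276 + 23472) = -7143/(3 - 212552 + 23472) = -7143/(-189077) = -7143*(-1/189077) = 7143/189077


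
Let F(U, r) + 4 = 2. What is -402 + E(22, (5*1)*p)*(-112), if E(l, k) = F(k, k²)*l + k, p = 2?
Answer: 3406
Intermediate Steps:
F(U, r) = -2 (F(U, r) = -4 + 2 = -2)
E(l, k) = k - 2*l (E(l, k) = -2*l + k = k - 2*l)
-402 + E(22, (5*1)*p)*(-112) = -402 + ((5*1)*2 - 2*22)*(-112) = -402 + (5*2 - 44)*(-112) = -402 + (10 - 44)*(-112) = -402 - 34*(-112) = -402 + 3808 = 3406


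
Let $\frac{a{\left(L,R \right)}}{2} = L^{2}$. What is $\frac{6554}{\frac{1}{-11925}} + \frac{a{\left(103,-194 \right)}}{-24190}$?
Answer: $- \frac{945302273359}{12095} \approx -7.8156 \cdot 10^{7}$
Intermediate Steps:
$a{\left(L,R \right)} = 2 L^{2}$
$\frac{6554}{\frac{1}{-11925}} + \frac{a{\left(103,-194 \right)}}{-24190} = \frac{6554}{\frac{1}{-11925}} + \frac{2 \cdot 103^{2}}{-24190} = \frac{6554}{- \frac{1}{11925}} + 2 \cdot 10609 \left(- \frac{1}{24190}\right) = 6554 \left(-11925\right) + 21218 \left(- \frac{1}{24190}\right) = -78156450 - \frac{10609}{12095} = - \frac{945302273359}{12095}$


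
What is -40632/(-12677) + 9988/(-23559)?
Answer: 830631412/298657443 ≈ 2.7812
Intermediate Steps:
-40632/(-12677) + 9988/(-23559) = -40632*(-1/12677) + 9988*(-1/23559) = 40632/12677 - 9988/23559 = 830631412/298657443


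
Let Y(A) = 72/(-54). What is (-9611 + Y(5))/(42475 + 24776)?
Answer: -28837/201753 ≈ -0.14293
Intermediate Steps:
Y(A) = -4/3 (Y(A) = 72*(-1/54) = -4/3)
(-9611 + Y(5))/(42475 + 24776) = (-9611 - 4/3)/(42475 + 24776) = -28837/3/67251 = -28837/3*1/67251 = -28837/201753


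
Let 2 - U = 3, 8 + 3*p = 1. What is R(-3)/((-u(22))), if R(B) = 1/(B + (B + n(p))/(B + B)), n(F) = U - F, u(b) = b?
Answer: 9/539 ≈ 0.016698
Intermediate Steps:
p = -7/3 (p = -8/3 + (⅓)*1 = -8/3 + ⅓ = -7/3 ≈ -2.3333)
U = -1 (U = 2 - 1*3 = 2 - 3 = -1)
n(F) = -1 - F
R(B) = 1/(B + (4/3 + B)/(2*B)) (R(B) = 1/(B + (B + (-1 - 1*(-7/3)))/(B + B)) = 1/(B + (B + (-1 + 7/3))/((2*B))) = 1/(B + (B + 4/3)*(1/(2*B))) = 1/(B + (4/3 + B)*(1/(2*B))) = 1/(B + (4/3 + B)/(2*B)))
R(-3)/((-u(22))) = (6*(-3)/(4 + 3*(-3) + 6*(-3)²))/((-1*22)) = (6*(-3)/(4 - 9 + 6*9))/(-22) = (6*(-3)/(4 - 9 + 54))*(-1/22) = (6*(-3)/49)*(-1/22) = (6*(-3)*(1/49))*(-1/22) = -18/49*(-1/22) = 9/539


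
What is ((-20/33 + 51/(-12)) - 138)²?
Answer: 355586449/17424 ≈ 20408.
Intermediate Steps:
((-20/33 + 51/(-12)) - 138)² = ((-20*1/33 + 51*(-1/12)) - 138)² = ((-20/33 - 17/4) - 138)² = (-641/132 - 138)² = (-18857/132)² = 355586449/17424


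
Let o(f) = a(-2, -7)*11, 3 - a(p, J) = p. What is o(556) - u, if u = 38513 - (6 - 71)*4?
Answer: -38718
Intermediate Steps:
a(p, J) = 3 - p
u = 38773 (u = 38513 - (-65)*4 = 38513 - 1*(-260) = 38513 + 260 = 38773)
o(f) = 55 (o(f) = (3 - 1*(-2))*11 = (3 + 2)*11 = 5*11 = 55)
o(556) - u = 55 - 1*38773 = 55 - 38773 = -38718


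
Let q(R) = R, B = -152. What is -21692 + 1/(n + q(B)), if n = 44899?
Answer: -970651923/44747 ≈ -21692.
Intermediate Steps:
-21692 + 1/(n + q(B)) = -21692 + 1/(44899 - 152) = -21692 + 1/44747 = -970651923/44747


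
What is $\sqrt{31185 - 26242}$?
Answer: $\sqrt{4943} \approx 70.307$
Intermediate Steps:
$\sqrt{31185 - 26242} = \sqrt{4943}$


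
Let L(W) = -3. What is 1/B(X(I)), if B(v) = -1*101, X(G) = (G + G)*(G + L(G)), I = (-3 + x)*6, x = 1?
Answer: -1/101 ≈ -0.0099010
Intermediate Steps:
I = -12 (I = (-3 + 1)*6 = -2*6 = -12)
X(G) = 2*G*(-3 + G) (X(G) = (G + G)*(G - 3) = (2*G)*(-3 + G) = 2*G*(-3 + G))
B(v) = -101
1/B(X(I)) = 1/(-101) = -1/101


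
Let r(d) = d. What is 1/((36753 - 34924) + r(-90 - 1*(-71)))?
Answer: 1/1810 ≈ 0.00055249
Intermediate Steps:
1/((36753 - 34924) + r(-90 - 1*(-71))) = 1/((36753 - 34924) + (-90 - 1*(-71))) = 1/(1829 + (-90 + 71)) = 1/(1829 - 19) = 1/1810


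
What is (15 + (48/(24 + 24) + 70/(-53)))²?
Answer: 605284/2809 ≈ 215.48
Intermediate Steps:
(15 + (48/(24 + 24) + 70/(-53)))² = (15 + (48/48 + 70*(-1/53)))² = (15 + (48*(1/48) - 70/53))² = (15 + (1 - 70/53))² = (15 - 17/53)² = (778/53)² = 605284/2809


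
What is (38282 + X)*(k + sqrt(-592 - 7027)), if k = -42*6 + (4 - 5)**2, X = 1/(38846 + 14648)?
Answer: -514012184559/53494 + 2047857309*I*sqrt(7619)/53494 ≈ -9.6088e+6 + 3.3415e+6*I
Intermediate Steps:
X = 1/53494 ≈ 1.8694e-5
k = -251 (k = -252 + (-1)**2 = -252 + 1 = -251)
(38282 + X)*(k + sqrt(-592 - 7027)) = (38282 + 1/53494)*(-251 + sqrt(-592 - 7027)) = 2047857309*(-251 + sqrt(-7619))/53494 = 2047857309*(-251 + I*sqrt(7619))/53494 = -514012184559/53494 + 2047857309*I*sqrt(7619)/53494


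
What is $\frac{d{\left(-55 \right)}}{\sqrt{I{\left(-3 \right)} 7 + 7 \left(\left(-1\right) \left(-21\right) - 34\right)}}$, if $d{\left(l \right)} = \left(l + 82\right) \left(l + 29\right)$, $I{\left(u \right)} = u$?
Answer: $\frac{351 i \sqrt{7}}{14} \approx 66.333 i$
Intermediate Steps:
$d{\left(l \right)} = \left(29 + l\right) \left(82 + l\right)$ ($d{\left(l \right)} = \left(82 + l\right) \left(29 + l\right) = \left(29 + l\right) \left(82 + l\right)$)
$\frac{d{\left(-55 \right)}}{\sqrt{I{\left(-3 \right)} 7 + 7 \left(\left(-1\right) \left(-21\right) - 34\right)}} = \frac{2378 + \left(-55\right)^{2} + 111 \left(-55\right)}{\sqrt{\left(-3\right) 7 + 7 \left(\left(-1\right) \left(-21\right) - 34\right)}} = \frac{2378 + 3025 - 6105}{\sqrt{-21 + 7 \left(21 - 34\right)}} = - \frac{702}{\sqrt{-21 + 7 \left(-13\right)}} = - \frac{702}{\sqrt{-21 - 91}} = - \frac{702}{\sqrt{-112}} = - \frac{702}{4 i \sqrt{7}} = - 702 \left(- \frac{i \sqrt{7}}{28}\right) = \frac{351 i \sqrt{7}}{14}$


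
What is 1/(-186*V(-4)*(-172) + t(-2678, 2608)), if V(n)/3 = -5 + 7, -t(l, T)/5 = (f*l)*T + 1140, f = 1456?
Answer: 1/50845336972 ≈ 1.9667e-11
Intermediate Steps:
t(l, T) = -5700 - 7280*T*l (t(l, T) = -5*((1456*l)*T + 1140) = -5*(1456*T*l + 1140) = -5*(1140 + 1456*T*l) = -5700 - 7280*T*l)
V(n) = 6 (V(n) = 3*(-5 + 7) = 3*2 = 6)
1/(-186*V(-4)*(-172) + t(-2678, 2608)) = 1/(-186*6*(-172) + (-5700 - 7280*2608*(-2678))) = 1/(-1116*(-172) + (-5700 + 50845150720)) = 1/(191952 + 50845145020) = 1/50845336972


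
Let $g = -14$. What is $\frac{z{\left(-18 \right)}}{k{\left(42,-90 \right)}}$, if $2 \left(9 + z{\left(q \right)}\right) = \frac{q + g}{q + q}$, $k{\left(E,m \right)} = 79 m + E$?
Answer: $\frac{77}{63612} \approx 0.0012105$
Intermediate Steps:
$k{\left(E,m \right)} = E + 79 m$
$z{\left(q \right)} = -9 + \frac{-14 + q}{4 q}$ ($z{\left(q \right)} = -9 + \frac{\left(q - 14\right) \frac{1}{q + q}}{2} = -9 + \frac{\left(-14 + q\right) \frac{1}{2 q}}{2} = -9 + \frac{\frac{1}{2} \frac{1}{q} \left(-14 + q\right)}{2} = -9 + \frac{-14 + q}{4 q}$)
$\frac{z{\left(-18 \right)}}{k{\left(42,-90 \right)}} = \frac{\frac{7}{4} \frac{1}{-18} \left(-2 - -90\right)}{42 + 79 \left(-90\right)} = \frac{\frac{7}{4} \left(- \frac{1}{18}\right) \left(-2 + 90\right)}{42 - 7110} = \frac{\frac{7}{4} \left(- \frac{1}{18}\right) 88}{-7068} = \left(- \frac{77}{9}\right) \left(- \frac{1}{7068}\right) = \frac{77}{63612}$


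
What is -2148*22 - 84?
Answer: -47340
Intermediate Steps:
-2148*22 - 84 = -358*132 - 84 = -47256 - 84 = -47340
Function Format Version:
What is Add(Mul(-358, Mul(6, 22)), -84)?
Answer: -47340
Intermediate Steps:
Add(Mul(-358, Mul(6, 22)), -84) = Add(Mul(-358, 132), -84) = Add(-47256, -84) = -47340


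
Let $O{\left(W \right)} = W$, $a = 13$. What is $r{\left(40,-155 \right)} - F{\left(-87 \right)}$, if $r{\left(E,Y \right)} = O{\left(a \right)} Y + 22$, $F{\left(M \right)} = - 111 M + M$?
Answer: $-11563$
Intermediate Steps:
$F{\left(M \right)} = - 110 M$
$r{\left(E,Y \right)} = 22 + 13 Y$ ($r{\left(E,Y \right)} = 13 Y + 22 = 22 + 13 Y$)
$r{\left(40,-155 \right)} - F{\left(-87 \right)} = \left(22 + 13 \left(-155\right)\right) - \left(-110\right) \left(-87\right) = \left(22 - 2015\right) - 9570 = -1993 - 9570 = -11563$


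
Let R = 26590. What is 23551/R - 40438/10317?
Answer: -832270753/274329030 ≈ -3.0338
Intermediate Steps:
23551/R - 40438/10317 = 23551/26590 - 40438/10317 = -832270753/274329030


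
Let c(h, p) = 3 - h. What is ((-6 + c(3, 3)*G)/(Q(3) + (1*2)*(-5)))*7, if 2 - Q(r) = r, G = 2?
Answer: 42/11 ≈ 3.8182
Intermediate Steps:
Q(r) = 2 - r
((-6 + c(3, 3)*G)/(Q(3) + (1*2)*(-5)))*7 = ((-6 + (3 - 1*3)*2)/((2 - 1*3) + (1*2)*(-5)))*7 = ((-6 + (3 - 3)*2)/((2 - 3) + 2*(-5)))*7 = ((-6 + 0*2)/(-1 - 10))*7 = ((-6 + 0)/(-11))*7 = -6*(-1/11)*7 = (6/11)*7 = 42/11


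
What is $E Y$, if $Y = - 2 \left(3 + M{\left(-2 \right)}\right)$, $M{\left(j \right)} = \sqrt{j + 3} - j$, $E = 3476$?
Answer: $-41712$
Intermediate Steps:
$M{\left(j \right)} = \sqrt{3 + j} - j$
$Y = -12$ ($Y = - 2 \left(3 + \left(\sqrt{3 - 2} - -2\right)\right) = - 2 \left(3 + \left(\sqrt{1} + 2\right)\right) = - 2 \left(3 + \left(1 + 2\right)\right) = - 2 \left(3 + 3\right) = \left(-2\right) 6 = -12$)
$E Y = 3476 \left(-12\right) = -41712$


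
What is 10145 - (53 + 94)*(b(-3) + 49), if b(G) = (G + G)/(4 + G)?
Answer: 3824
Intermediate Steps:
b(G) = 2*G/(4 + G) (b(G) = (2*G)/(4 + G) = 2*G/(4 + G))
10145 - (53 + 94)*(b(-3) + 49) = 10145 - (53 + 94)*(2*(-3)/(4 - 3) + 49) = 10145 - 147*(2*(-3)/1 + 49) = 10145 - 147*(2*(-3)*1 + 49) = 10145 - 147*(-6 + 49) = 10145 - 147*43 = 10145 - 1*6321 = 10145 - 6321 = 3824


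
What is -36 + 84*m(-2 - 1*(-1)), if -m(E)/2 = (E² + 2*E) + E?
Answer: 300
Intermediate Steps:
m(E) = -6*E - 2*E² (m(E) = -2*((E² + 2*E) + E) = -2*(E² + 3*E) = -6*E - 2*E²)
-36 + 84*m(-2 - 1*(-1)) = -36 + 84*(-2*(-2 - 1*(-1))*(3 + (-2 - 1*(-1)))) = -36 + 84*(-2*(-2 + 1)*(3 + (-2 + 1))) = -36 + 84*(-2*(-1)*(3 - 1)) = -36 + 84*(-2*(-1)*2) = -36 + 84*4 = -36 + 336 = 300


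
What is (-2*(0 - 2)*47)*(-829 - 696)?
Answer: -286700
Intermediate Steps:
(-2*(0 - 2)*47)*(-829 - 696) = (-2*(-2)*47)*(-1525) = (4*47)*(-1525) = 188*(-1525) = -286700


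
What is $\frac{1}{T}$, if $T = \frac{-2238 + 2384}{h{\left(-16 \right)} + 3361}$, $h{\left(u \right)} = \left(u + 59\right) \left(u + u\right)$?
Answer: $\frac{1985}{146} \approx 13.596$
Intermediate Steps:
$h{\left(u \right)} = 2 u \left(59 + u\right)$ ($h{\left(u \right)} = \left(59 + u\right) 2 u = 2 u \left(59 + u\right)$)
$T = \frac{146}{1985}$ ($T = \frac{-2238 + 2384}{2 \left(-16\right) \left(59 - 16\right) + 3361} = \frac{146}{2 \left(-16\right) 43 + 3361} = \frac{146}{-1376 + 3361} = \frac{146}{1985} \approx 0.073552$)
$\frac{1}{T} = \frac{1}{\frac{146}{1985}} = \frac{1985}{146}$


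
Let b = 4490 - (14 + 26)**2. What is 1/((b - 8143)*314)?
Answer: -1/1649442 ≈ -6.0627e-7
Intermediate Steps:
b = 2890 (b = 4490 - 1*40**2 = 4490 - 1*1600 = 4490 - 1600 = 2890)
1/((b - 8143)*314) = 1/((2890 - 8143)*314) = (1/314)/(-5253) = -1/5253*1/314 = -1/1649442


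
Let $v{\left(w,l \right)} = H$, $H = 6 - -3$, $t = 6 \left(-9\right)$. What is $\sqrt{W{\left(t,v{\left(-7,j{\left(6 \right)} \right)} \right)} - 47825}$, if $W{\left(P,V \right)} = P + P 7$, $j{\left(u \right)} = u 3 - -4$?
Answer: $i \sqrt{48257} \approx 219.67 i$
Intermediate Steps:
$j{\left(u \right)} = 4 + 3 u$ ($j{\left(u \right)} = 3 u + 4 = 4 + 3 u$)
$t = -54$
$H = 9$ ($H = 6 + 3 = 9$)
$v{\left(w,l \right)} = 9$
$W{\left(P,V \right)} = 8 P$ ($W{\left(P,V \right)} = P + 7 P = 8 P$)
$\sqrt{W{\left(t,v{\left(-7,j{\left(6 \right)} \right)} \right)} - 47825} = \sqrt{8 \left(-54\right) - 47825} = \sqrt{-432 - 47825} = \sqrt{-48257} = i \sqrt{48257}$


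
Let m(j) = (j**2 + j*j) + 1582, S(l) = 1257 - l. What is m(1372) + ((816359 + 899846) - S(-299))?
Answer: 5480999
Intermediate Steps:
m(j) = 1582 + 2*j**2 (m(j) = (j**2 + j**2) + 1582 = 2*j**2 + 1582 = 1582 + 2*j**2)
m(1372) + ((816359 + 899846) - S(-299)) = (1582 + 2*1372**2) + ((816359 + 899846) - (1257 - 1*(-299))) = (1582 + 2*1882384) + (1716205 - (1257 + 299)) = (1582 + 3764768) + (1716205 - 1*1556) = 3766350 + (1716205 - 1556) = 3766350 + 1714649 = 5480999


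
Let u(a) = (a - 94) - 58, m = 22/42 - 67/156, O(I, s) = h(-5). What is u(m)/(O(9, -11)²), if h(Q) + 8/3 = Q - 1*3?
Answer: -497643/372736 ≈ -1.3351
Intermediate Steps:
h(Q) = -17/3 + Q (h(Q) = -8/3 + (Q - 1*3) = -8/3 + (Q - 3) = -8/3 + (-3 + Q) = -17/3 + Q)
O(I, s) = -32/3 (O(I, s) = -17/3 - 5 = -32/3)
m = 103/1092 (m = 22*(1/42) - 67*1/156 = 11/21 - 67/156 = 103/1092 ≈ 0.094322)
u(a) = -152 + a (u(a) = (-94 + a) - 58 = -152 + a)
u(m)/(O(9, -11)²) = (-152 + 103/1092)/((-32/3)²) = -165881/(1092*1024/9) = -165881/1092*9/1024 = -497643/372736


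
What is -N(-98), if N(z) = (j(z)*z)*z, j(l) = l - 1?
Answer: 950796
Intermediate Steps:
j(l) = -1 + l
N(z) = z²*(-1 + z) (N(z) = ((-1 + z)*z)*z = (z*(-1 + z))*z = z²*(-1 + z))
-N(-98) = -(-98)²*(-1 - 98) = -9604*(-99) = -1*(-950796) = 950796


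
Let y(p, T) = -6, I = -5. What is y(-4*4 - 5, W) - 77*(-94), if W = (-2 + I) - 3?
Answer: 7232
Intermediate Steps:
W = -10 (W = (-2 - 5) - 3 = -7 - 3 = -10)
y(-4*4 - 5, W) - 77*(-94) = -6 - 77*(-94) = -6 + 7238 = 7232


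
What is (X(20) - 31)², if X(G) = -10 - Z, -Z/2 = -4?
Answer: 2401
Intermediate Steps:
Z = 8 (Z = -2*(-4) = 8)
X(G) = -18 (X(G) = -10 - 1*8 = -10 - 8 = -18)
(X(20) - 31)² = (-18 - 31)² = (-49)² = 2401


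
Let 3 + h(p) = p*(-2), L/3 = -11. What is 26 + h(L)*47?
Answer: 2987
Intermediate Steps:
L = -33 (L = 3*(-11) = -33)
h(p) = -3 - 2*p (h(p) = -3 + p*(-2) = -3 - 2*p)
26 + h(L)*47 = 26 + (-3 - 2*(-33))*47 = 26 + (-3 + 66)*47 = 26 + 63*47 = 26 + 2961 = 2987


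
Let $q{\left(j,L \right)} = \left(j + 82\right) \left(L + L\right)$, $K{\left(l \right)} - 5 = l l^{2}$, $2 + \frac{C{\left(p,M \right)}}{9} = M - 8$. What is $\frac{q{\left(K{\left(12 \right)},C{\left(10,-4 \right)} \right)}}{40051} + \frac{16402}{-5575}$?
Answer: $- \frac{26502562}{1845325} \approx -14.362$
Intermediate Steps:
$C{\left(p,M \right)} = -90 + 9 M$ ($C{\left(p,M \right)} = -18 + 9 \left(M - 8\right) = -18 + 9 \left(-8 + M\right) = -18 + \left(-72 + 9 M\right) = -90 + 9 M$)
$K{\left(l \right)} = 5 + l^{3}$ ($K{\left(l \right)} = 5 + l l^{2} = 5 + l^{3}$)
$q{\left(j,L \right)} = 2 L \left(82 + j\right)$ ($q{\left(j,L \right)} = \left(82 + j\right) 2 L = 2 L \left(82 + j\right)$)
$\frac{q{\left(K{\left(12 \right)},C{\left(10,-4 \right)} \right)}}{40051} + \frac{16402}{-5575} = \frac{2 \left(-90 + 9 \left(-4\right)\right) \left(82 + \left(5 + 12^{3}\right)\right)}{40051} + \frac{16402}{-5575} = 2 \left(-90 - 36\right) \left(82 + \left(5 + 1728\right)\right) \frac{1}{40051} + 16402 \left(- \frac{1}{5575}\right) = 2 \left(-126\right) \left(82 + 1733\right) \frac{1}{40051} - \frac{16402}{5575} = 2 \left(-126\right) 1815 \cdot \frac{1}{40051} - \frac{16402}{5575} = \left(-457380\right) \frac{1}{40051} - \frac{16402}{5575} = - \frac{3780}{331} - \frac{16402}{5575} = - \frac{26502562}{1845325}$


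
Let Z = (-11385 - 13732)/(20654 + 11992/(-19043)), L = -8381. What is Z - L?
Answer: 3295786848499/393302130 ≈ 8379.8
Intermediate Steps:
Z = -478303031/393302130 (Z = -25117/(20654 + 11992*(-1/19043)) = -25117/(20654 - 11992/19043) = -25117/393302130/19043 = -25117*19043/393302130 = -478303031/393302130 ≈ -1.2161)
Z - L = -478303031/393302130 - 1*(-8381) = -478303031/393302130 + 8381 = 3295786848499/393302130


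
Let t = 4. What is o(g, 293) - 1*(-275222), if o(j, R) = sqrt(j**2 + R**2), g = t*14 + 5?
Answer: 275222 + 13*sqrt(530) ≈ 2.7552e+5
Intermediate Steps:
g = 61 (g = 4*14 + 5 = 56 + 5 = 61)
o(j, R) = sqrt(R**2 + j**2)
o(g, 293) - 1*(-275222) = sqrt(293**2 + 61**2) - 1*(-275222) = sqrt(85849 + 3721) + 275222 = sqrt(89570) + 275222 = 13*sqrt(530) + 275222 = 275222 + 13*sqrt(530)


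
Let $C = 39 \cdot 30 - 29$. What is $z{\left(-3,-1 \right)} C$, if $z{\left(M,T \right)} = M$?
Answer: $-3423$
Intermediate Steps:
$C = 1141$ ($C = 1170 - 29 = 1141$)
$z{\left(-3,-1 \right)} C = \left(-3\right) 1141 = -3423$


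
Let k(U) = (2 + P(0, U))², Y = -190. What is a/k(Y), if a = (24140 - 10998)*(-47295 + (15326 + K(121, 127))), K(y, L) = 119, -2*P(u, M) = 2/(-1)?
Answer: -418572700/9 ≈ -4.6508e+7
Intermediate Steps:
P(u, M) = 1 (P(u, M) = -1/(-1) = -(-1) = -½*(-2) = 1)
k(U) = 9 (k(U) = (2 + 1)² = 3² = 9)
a = -418572700 (a = (24140 - 10998)*(-47295 + (15326 + 119)) = 13142*(-47295 + 15445) = 13142*(-31850) = -418572700)
a/k(Y) = -418572700/9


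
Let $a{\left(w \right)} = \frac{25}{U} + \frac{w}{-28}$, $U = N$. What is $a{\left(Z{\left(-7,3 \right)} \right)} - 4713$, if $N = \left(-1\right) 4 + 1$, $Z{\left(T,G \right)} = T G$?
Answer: $- \frac{56647}{12} \approx -4720.6$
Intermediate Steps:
$Z{\left(T,G \right)} = G T$
$N = -3$ ($N = -4 + 1 = -3$)
$U = -3$
$a{\left(w \right)} = - \frac{25}{3} - \frac{w}{28}$ ($a{\left(w \right)} = \frac{25}{-3} + \frac{w}{-28} = 25 \left(- \frac{1}{3}\right) + w \left(- \frac{1}{28}\right) = - \frac{25}{3} - \frac{w}{28}$)
$a{\left(Z{\left(-7,3 \right)} \right)} - 4713 = \left(- \frac{25}{3} - \frac{3 \left(-7\right)}{28}\right) - 4713 = \left(- \frac{25}{3} - - \frac{3}{4}\right) - 4713 = \left(- \frac{25}{3} + \frac{3}{4}\right) - 4713 = - \frac{91}{12} - 4713 = - \frac{56647}{12}$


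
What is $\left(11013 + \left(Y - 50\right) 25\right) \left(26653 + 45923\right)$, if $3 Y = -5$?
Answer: $705535488$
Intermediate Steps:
$Y = - \frac{5}{3}$ ($Y = \frac{1}{3} \left(-5\right) = - \frac{5}{3} \approx -1.6667$)
$\left(11013 + \left(Y - 50\right) 25\right) \left(26653 + 45923\right) = \left(11013 + \left(- \frac{5}{3} - 50\right) 25\right) \left(26653 + 45923\right) = \left(11013 - \frac{3875}{3}\right) 72576 = \frac{29164}{3} \cdot 72576 = 705535488$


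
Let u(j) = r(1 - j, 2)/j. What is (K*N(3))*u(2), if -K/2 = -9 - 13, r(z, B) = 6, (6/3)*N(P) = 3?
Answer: 198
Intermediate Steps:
N(P) = 3/2 (N(P) = (½)*3 = 3/2)
u(j) = 6/j
K = 44 (K = -2*(-9 - 13) = -2*(-22) = 44)
(K*N(3))*u(2) = (44*(3/2))*(6/2) = 66*(6*(½)) = 66*3 = 198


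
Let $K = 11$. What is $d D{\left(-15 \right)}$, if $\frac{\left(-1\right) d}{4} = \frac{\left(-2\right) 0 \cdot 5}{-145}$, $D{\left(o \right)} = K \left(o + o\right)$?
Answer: $0$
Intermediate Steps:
$D{\left(o \right)} = 22 o$ ($D{\left(o \right)} = 11 \left(o + o\right) = 11 \cdot 2 o = 22 o$)
$d = 0$ ($d = - 4 \frac{\left(-2\right) 0 \cdot 5}{-145} = - 4 \cdot 0 \cdot 5 \left(- \frac{1}{145}\right) = - 4 \cdot 0 \left(- \frac{1}{145}\right) = \left(-4\right) 0 = 0$)
$d D{\left(-15 \right)} = 0 \cdot 22 \left(-15\right) = 0 \left(-330\right) = 0$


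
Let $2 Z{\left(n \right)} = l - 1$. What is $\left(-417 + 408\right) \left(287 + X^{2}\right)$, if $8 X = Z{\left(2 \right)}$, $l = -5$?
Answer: $- \frac{165393}{64} \approx -2584.3$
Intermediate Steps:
$Z{\left(n \right)} = -3$ ($Z{\left(n \right)} = \frac{-5 - 1}{2} = \frac{1}{2} \left(-6\right) = -3$)
$X = - \frac{3}{8}$ ($X = \frac{1}{8} \left(-3\right) = - \frac{3}{8} \approx -0.375$)
$\left(-417 + 408\right) \left(287 + X^{2}\right) = \left(-417 + 408\right) \left(287 + \left(- \frac{3}{8}\right)^{2}\right) = - 9 \left(287 + \frac{9}{64}\right) = \left(-9\right) \frac{18377}{64} = - \frac{165393}{64}$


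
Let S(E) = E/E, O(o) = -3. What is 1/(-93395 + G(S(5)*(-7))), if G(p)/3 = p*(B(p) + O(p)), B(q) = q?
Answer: -1/93185 ≈ -1.0731e-5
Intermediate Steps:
S(E) = 1
G(p) = 3*p*(-3 + p) (G(p) = 3*(p*(p - 3)) = 3*(p*(-3 + p)) = 3*p*(-3 + p))
1/(-93395 + G(S(5)*(-7))) = 1/(-93395 + 3*(1*(-7))*(-3 + 1*(-7))) = 1/(-93395 + 3*(-7)*(-3 - 7)) = 1/(-93395 + 3*(-7)*(-10)) = 1/(-93395 + 210) = 1/(-93185) = -1/93185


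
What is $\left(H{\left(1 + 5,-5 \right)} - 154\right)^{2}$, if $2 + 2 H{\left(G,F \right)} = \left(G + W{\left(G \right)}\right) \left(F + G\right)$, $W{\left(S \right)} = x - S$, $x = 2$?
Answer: $23716$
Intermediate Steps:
$W{\left(S \right)} = 2 - S$
$H{\left(G,F \right)} = -1 + F + G$ ($H{\left(G,F \right)} = -1 + \frac{\left(G - \left(-2 + G\right)\right) \left(F + G\right)}{2} = -1 + \frac{2 \left(F + G\right)}{2} = -1 + \frac{2 F + 2 G}{2} = -1 + \left(F + G\right) = -1 + F + G$)
$\left(H{\left(1 + 5,-5 \right)} - 154\right)^{2} = \left(\left(-1 - 5 + \left(1 + 5\right)\right) - 154\right)^{2} = \left(\left(-1 - 5 + 6\right) - 154\right)^{2} = \left(0 - 154\right)^{2} = \left(-154\right)^{2} = 23716$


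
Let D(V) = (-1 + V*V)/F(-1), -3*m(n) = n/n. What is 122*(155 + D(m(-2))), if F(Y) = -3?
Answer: 511546/27 ≈ 18946.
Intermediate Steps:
m(n) = -⅓ (m(n) = -n/(3*n) = -⅓*1 = -⅓)
D(V) = ⅓ - V²/3 (D(V) = (-1 + V*V)/(-3) = (-1 + V²)*(-⅓) = ⅓ - V²/3)
122*(155 + D(m(-2))) = 122*(155 + (⅓ - (-⅓)²/3)) = 122*(155 + (⅓ - ⅓*⅑)) = 122*(155 + (⅓ - 1/27)) = 122*(155 + 8/27) = 122*(4193/27) = 511546/27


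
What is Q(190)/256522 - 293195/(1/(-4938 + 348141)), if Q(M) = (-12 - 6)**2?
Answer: -12906314889215523/128261 ≈ -1.0063e+11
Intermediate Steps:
Q(M) = 324 (Q(M) = (-18)**2 = 324)
Q(190)/256522 - 293195/(1/(-4938 + 348141)) = 324/256522 - 293195/(1/(-4938 + 348141)) = 324*(1/256522) - 293195/(1/343203) = 162/128261 - 293195/1/343203 = 162/128261 - 293195*343203 = 162/128261 - 100625403585 = -12906314889215523/128261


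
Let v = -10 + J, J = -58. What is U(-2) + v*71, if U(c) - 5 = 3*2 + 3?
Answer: -4814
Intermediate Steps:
U(c) = 14 (U(c) = 5 + (3*2 + 3) = 5 + (6 + 3) = 5 + 9 = 14)
v = -68 (v = -10 - 58 = -68)
U(-2) + v*71 = 14 - 68*71 = 14 - 4828 = -4814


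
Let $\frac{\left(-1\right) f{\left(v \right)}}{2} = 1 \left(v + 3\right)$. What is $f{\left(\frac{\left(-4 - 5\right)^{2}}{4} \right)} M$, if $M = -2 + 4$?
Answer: $-93$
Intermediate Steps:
$M = 2$
$f{\left(v \right)} = -6 - 2 v$ ($f{\left(v \right)} = - 2 \cdot 1 \left(v + 3\right) = - 2 \cdot 1 \left(3 + v\right) = - 2 \left(3 + v\right) = -6 - 2 v$)
$f{\left(\frac{\left(-4 - 5\right)^{2}}{4} \right)} M = \left(-6 - 2 \frac{\left(-4 - 5\right)^{2}}{4}\right) 2 = \left(-6 - 2 \left(-9\right)^{2} \cdot \frac{1}{4}\right) 2 = \left(-6 - 2 \cdot 81 \cdot \frac{1}{4}\right) 2 = \left(-6 - \frac{81}{2}\right) 2 = \left(- \frac{93}{2}\right) 2 = -93$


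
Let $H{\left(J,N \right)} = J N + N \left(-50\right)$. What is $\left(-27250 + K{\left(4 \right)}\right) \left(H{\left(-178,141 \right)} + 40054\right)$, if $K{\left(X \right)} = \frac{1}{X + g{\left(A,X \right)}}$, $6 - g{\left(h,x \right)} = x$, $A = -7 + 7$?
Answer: $- \frac{646311547}{3} \approx -2.1544 \cdot 10^{8}$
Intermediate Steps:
$A = 0$
$g{\left(h,x \right)} = 6 - x$
$H{\left(J,N \right)} = - 50 N + J N$ ($H{\left(J,N \right)} = J N - 50 N = - 50 N + J N$)
$K{\left(X \right)} = \frac{1}{6}$ ($K{\left(X \right)} = \frac{1}{X - \left(-6 + X\right)} = \frac{1}{6}$)
$\left(-27250 + K{\left(4 \right)}\right) \left(H{\left(-178,141 \right)} + 40054\right) = \left(-27250 + \frac{1}{6}\right) \left(141 \left(-50 - 178\right) + 40054\right) = - \frac{163499 \left(141 \left(-228\right) + 40054\right)}{6} = - \frac{163499 \left(-32148 + 40054\right)}{6} = \left(- \frac{163499}{6}\right) 7906 = - \frac{646311547}{3}$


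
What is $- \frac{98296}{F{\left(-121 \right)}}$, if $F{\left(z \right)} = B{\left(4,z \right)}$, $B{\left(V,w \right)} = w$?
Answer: $\frac{8936}{11} \approx 812.36$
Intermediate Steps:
$F{\left(z \right)} = z$
$- \frac{98296}{F{\left(-121 \right)}} = - \frac{98296}{-121} = \left(-98296\right) \left(- \frac{1}{121}\right) = \frac{8936}{11}$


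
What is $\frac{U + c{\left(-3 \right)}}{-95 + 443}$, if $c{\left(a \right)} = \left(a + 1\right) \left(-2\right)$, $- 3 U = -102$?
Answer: $\frac{19}{174} \approx 0.1092$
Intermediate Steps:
$U = 34$ ($U = \left(- \frac{1}{3}\right) \left(-102\right) = 34$)
$c{\left(a \right)} = -2 - 2 a$ ($c{\left(a \right)} = \left(1 + a\right) \left(-2\right) = -2 - 2 a$)
$\frac{U + c{\left(-3 \right)}}{-95 + 443} = \frac{34 - -4}{-95 + 443} = \frac{34 + \left(-2 + 6\right)}{348} = \left(34 + 4\right) \frac{1}{348} = 38 \cdot \frac{1}{348} = \frac{19}{174}$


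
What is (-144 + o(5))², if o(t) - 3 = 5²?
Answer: 13456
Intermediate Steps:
o(t) = 28 (o(t) = 3 + 5² = 3 + 25 = 28)
(-144 + o(5))² = (-144 + 28)² = (-116)² = 13456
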